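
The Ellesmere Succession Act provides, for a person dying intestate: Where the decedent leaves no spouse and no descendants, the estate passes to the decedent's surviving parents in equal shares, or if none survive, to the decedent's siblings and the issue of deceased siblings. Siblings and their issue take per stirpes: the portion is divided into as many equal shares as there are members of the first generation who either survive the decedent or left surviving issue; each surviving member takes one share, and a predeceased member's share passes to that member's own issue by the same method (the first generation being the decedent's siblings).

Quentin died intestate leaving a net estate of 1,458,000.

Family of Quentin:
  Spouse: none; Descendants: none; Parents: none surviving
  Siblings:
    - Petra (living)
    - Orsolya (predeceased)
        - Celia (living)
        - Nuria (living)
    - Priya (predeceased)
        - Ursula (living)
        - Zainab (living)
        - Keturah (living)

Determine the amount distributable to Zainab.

Zainab receives 162,000.

The entire 1,458,000 passes to the siblings and their issue.
That amount (1,458,000) is divided into 3 shares of 486,000: Petra takes 486,000; Orsolya's 486,000 share passes to Orsolya's issue; Priya's 486,000 share passes to Priya's issue.
Orsolya's share (486,000) is divided into 2 shares of 243,000: Celia and Nuria each take 243,000.
Priya's share (486,000) is divided into 3 shares of 162,000: Ursula, Zainab, and Keturah each take 162,000.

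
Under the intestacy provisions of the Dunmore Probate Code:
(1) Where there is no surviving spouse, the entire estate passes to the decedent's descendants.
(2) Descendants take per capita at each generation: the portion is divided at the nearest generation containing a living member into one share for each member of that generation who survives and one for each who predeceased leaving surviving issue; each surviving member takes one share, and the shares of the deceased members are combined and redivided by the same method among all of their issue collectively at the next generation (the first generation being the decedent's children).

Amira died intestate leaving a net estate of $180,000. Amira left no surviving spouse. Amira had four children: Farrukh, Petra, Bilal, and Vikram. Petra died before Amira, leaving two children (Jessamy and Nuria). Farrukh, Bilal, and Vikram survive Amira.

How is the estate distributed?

The entire $180,000 passes to the descendants.
That amount ($180,000) is divided at the children's generation into 4 shares of $45,000. Farrukh, Bilal, and Vikram each take $45,000. The remaining share for the deceased Petra ($45,000) is carried to the next generation.
That pool ($45,000) is divided at the grandchildren's generation equally among Jessamy and Nuria: $22,500 each.

Farrukh: $45,000; Jessamy: $22,500; Nuria: $22,500; Bilal: $45,000; Vikram: $45,000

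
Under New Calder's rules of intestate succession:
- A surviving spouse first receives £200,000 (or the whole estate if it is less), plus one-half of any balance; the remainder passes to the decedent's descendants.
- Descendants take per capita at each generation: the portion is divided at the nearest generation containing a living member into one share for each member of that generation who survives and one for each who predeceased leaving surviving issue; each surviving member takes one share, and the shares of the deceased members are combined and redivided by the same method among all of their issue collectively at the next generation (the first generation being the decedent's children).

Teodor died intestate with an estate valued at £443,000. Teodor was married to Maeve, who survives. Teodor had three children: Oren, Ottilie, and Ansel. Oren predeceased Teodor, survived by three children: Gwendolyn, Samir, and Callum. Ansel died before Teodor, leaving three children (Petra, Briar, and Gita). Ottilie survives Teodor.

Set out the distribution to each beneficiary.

Maeve first takes £200,000, leaving a balance of £243,000. Maeve then takes one-half of the balance (£121,500), for a total of £321,500. The remaining £121,500 passes to the descendants.
The descendants' portion (£121,500) is divided at the children's generation into 3 shares of £40,500. Ottilie takes £40,500. The 2 shares of the deceased (Oren and Ansel) are combined into a pool of £81,000.
That pool (£81,000) is divided at the grandchildren's generation equally among Gwendolyn, Samir, Callum, Petra, Briar, and Gita: £13,500 each.

Maeve: £321,500; Gwendolyn: £13,500; Samir: £13,500; Callum: £13,500; Ottilie: £40,500; Petra: £13,500; Briar: £13,500; Gita: £13,500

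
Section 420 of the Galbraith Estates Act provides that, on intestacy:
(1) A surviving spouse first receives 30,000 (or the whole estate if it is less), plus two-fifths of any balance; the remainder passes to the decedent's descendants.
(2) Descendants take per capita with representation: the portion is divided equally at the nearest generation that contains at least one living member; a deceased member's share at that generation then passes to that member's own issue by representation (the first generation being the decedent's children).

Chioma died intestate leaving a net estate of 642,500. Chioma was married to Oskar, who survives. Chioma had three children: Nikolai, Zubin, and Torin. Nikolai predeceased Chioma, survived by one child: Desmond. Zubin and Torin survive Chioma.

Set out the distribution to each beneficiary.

Oskar: 275,000; Desmond: 122,500; Zubin: 122,500; Torin: 122,500

Oskar first takes 30,000, leaving a balance of 612,500. Oskar then takes two-fifths of the balance (245,000), for a total of 275,000. The remaining 367,500 passes to the descendants.
The descendants' portion (367,500) is divided into 3 shares of 122,500: Zubin and Torin each take 122,500; Nikolai's 122,500 share passes to Nikolai's issue.
Nikolai's share (122,500) passes entirely to Desmond.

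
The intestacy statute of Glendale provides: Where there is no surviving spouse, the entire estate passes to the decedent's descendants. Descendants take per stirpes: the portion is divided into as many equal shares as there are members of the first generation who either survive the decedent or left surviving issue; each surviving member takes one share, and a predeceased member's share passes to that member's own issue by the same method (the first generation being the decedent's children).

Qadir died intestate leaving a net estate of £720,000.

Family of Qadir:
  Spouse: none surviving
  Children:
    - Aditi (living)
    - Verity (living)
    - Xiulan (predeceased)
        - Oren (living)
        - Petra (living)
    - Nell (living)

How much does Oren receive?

The entire £720,000 passes to the descendants.
That amount (£720,000) is divided into 4 shares of £180,000: Aditi, Verity, and Nell each take £180,000; Xiulan's £180,000 share passes to Xiulan's issue.
Xiulan's share (£180,000) is divided into 2 shares of £90,000: Oren and Petra each take £90,000.

Oren receives £90,000.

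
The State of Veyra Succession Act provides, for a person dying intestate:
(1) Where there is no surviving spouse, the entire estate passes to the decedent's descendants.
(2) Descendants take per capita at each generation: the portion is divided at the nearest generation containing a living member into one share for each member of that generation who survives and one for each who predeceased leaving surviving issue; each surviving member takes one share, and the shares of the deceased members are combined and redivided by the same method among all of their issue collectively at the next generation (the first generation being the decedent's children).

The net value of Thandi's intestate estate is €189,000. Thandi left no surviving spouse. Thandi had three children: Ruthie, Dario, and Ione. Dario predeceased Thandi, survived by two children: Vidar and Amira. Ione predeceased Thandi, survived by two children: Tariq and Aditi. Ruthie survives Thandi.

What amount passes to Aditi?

The entire €189,000 passes to the descendants.
That amount (€189,000) is divided at the children's generation into 3 shares of €63,000. Ruthie takes €63,000. The 2 shares of the deceased (Dario and Ione) are combined into a pool of €126,000.
That pool (€126,000) is divided at the grandchildren's generation equally among Vidar, Amira, Tariq, and Aditi: €31,500 each.

Aditi receives €31,500.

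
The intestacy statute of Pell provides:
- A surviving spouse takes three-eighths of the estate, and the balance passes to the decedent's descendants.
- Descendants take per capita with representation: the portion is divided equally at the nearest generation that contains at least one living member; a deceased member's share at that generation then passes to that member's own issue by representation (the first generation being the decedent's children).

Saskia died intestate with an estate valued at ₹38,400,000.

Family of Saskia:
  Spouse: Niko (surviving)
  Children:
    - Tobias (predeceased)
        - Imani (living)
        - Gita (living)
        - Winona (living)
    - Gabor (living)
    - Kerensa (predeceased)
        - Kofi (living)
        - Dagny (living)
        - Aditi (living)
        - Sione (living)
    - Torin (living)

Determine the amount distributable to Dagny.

Dagny receives ₹1,500,000.

Niko takes three-eighths of ₹38,400,000 = ₹14,400,000. The remaining ₹24,000,000 passes to the descendants.
The descendants' portion (₹24,000,000) is divided into 4 shares of ₹6,000,000: Gabor and Torin each take ₹6,000,000; Tobias's ₹6,000,000 share passes to Tobias's issue; Kerensa's ₹6,000,000 share passes to Kerensa's issue.
Tobias's share (₹6,000,000) is divided into 3 shares of ₹2,000,000: Imani, Gita, and Winona each take ₹2,000,000.
Kerensa's share (₹6,000,000) is divided into 4 shares of ₹1,500,000: Kofi, Dagny, Aditi, and Sione each take ₹1,500,000.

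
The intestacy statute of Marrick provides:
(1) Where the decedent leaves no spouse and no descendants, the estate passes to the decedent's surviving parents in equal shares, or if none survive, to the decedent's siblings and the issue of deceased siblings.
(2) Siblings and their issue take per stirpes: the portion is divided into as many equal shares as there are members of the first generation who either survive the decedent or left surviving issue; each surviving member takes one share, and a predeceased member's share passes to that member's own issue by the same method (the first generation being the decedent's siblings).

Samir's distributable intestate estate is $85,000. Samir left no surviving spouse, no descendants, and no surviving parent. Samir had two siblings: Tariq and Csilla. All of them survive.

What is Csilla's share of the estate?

Csilla receives $42,500.

The entire $85,000 passes to the siblings and their issue.
That amount ($85,000) is divided into 2 shares of $42,500: Tariq and Csilla each take $42,500.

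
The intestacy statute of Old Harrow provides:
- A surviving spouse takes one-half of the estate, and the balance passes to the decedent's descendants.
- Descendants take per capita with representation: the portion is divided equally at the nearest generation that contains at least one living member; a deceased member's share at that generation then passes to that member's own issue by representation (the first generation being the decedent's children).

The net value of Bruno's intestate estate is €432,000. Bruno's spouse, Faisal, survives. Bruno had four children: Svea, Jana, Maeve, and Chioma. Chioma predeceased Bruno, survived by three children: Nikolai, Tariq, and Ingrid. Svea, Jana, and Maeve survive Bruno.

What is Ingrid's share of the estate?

Faisal takes one-half of €432,000 = €216,000. The remaining €216,000 passes to the descendants.
The descendants' portion (€216,000) is divided into 4 shares of €54,000: Svea, Jana, and Maeve each take €54,000; Chioma's €54,000 share passes to Chioma's issue.
Chioma's share (€54,000) is divided into 3 shares of €18,000: Nikolai, Tariq, and Ingrid each take €18,000.

Ingrid receives €18,000.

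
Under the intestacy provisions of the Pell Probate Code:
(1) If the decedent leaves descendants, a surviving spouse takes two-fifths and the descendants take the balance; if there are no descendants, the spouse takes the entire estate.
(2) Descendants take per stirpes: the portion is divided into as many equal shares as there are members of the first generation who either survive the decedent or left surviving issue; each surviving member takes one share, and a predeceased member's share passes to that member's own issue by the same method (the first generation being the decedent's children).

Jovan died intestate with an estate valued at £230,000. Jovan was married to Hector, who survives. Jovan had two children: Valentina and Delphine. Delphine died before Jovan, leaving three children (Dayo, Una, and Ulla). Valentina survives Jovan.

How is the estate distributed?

Hector takes two-fifths of £230,000 = £92,000. The remaining £138,000 passes to the descendants.
The descendants' portion (£138,000) is divided into 2 shares of £69,000: Valentina takes £69,000; Delphine's £69,000 share passes to Delphine's issue.
Delphine's share (£69,000) is divided into 3 shares of £23,000: Dayo, Una, and Ulla each take £23,000.

Hector: £92,000; Valentina: £69,000; Dayo: £23,000; Una: £23,000; Ulla: £23,000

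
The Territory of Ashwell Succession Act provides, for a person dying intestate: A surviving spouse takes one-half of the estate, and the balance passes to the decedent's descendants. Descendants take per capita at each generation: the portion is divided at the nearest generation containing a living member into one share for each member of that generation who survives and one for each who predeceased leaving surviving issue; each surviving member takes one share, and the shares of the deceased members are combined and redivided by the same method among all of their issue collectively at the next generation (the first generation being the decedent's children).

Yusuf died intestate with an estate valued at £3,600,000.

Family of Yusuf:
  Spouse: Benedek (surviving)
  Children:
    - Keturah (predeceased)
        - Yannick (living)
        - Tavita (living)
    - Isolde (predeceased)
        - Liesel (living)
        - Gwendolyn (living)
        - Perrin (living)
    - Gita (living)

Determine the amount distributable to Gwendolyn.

Gwendolyn receives £240,000.

Benedek takes one-half of £3,600,000 = £1,800,000. The remaining £1,800,000 passes to the descendants.
The descendants' portion (£1,800,000) is divided at the children's generation into 3 shares of £600,000. Gita takes £600,000. The 2 shares of the deceased (Keturah and Isolde) are combined into a pool of £1,200,000.
That pool (£1,200,000) is divided at the grandchildren's generation equally among Yannick, Tavita, Liesel, Gwendolyn, and Perrin: £240,000 each.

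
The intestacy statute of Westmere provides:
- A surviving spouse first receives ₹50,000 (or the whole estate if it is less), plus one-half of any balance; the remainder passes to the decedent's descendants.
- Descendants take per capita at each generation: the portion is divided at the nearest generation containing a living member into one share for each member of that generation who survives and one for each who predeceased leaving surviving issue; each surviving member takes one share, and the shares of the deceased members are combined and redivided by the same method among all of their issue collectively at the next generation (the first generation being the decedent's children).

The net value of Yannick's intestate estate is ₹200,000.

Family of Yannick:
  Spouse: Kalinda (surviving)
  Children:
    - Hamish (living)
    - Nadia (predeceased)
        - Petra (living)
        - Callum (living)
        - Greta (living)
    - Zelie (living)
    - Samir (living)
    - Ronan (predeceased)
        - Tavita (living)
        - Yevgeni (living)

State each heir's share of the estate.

Kalinda: ₹125,000; Hamish: ₹15,000; Petra: ₹6,000; Callum: ₹6,000; Greta: ₹6,000; Zelie: ₹15,000; Samir: ₹15,000; Tavita: ₹6,000; Yevgeni: ₹6,000

Kalinda first takes ₹50,000, leaving a balance of ₹150,000. Kalinda then takes one-half of the balance (₹75,000), for a total of ₹125,000. The remaining ₹75,000 passes to the descendants.
The descendants' portion (₹75,000) is divided at the children's generation into 5 shares of ₹15,000. Hamish, Zelie, and Samir each take ₹15,000. The 2 shares of the deceased (Nadia and Ronan) are combined into a pool of ₹30,000.
That pool (₹30,000) is divided at the grandchildren's generation equally among Petra, Callum, Greta, Tavita, and Yevgeni: ₹6,000 each.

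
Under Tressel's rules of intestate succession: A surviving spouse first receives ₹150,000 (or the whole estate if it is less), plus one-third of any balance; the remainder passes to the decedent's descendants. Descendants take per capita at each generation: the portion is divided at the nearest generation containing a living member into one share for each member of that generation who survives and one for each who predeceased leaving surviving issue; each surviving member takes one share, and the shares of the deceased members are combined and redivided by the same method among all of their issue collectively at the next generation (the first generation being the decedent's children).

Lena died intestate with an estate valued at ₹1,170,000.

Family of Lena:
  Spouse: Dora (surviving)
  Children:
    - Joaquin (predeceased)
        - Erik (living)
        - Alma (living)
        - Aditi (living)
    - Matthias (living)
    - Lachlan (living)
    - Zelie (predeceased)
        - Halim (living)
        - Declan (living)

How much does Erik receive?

Dora first takes ₹150,000, leaving a balance of ₹1,020,000. Dora then takes one-third of the balance (₹340,000), for a total of ₹490,000. The remaining ₹680,000 passes to the descendants.
The descendants' portion (₹680,000) is divided at the children's generation into 4 shares of ₹170,000. Matthias and Lachlan each take ₹170,000. The 2 shares of the deceased (Joaquin and Zelie) are combined into a pool of ₹340,000.
That pool (₹340,000) is divided at the grandchildren's generation equally among Erik, Alma, Aditi, Halim, and Declan: ₹68,000 each.

Erik receives ₹68,000.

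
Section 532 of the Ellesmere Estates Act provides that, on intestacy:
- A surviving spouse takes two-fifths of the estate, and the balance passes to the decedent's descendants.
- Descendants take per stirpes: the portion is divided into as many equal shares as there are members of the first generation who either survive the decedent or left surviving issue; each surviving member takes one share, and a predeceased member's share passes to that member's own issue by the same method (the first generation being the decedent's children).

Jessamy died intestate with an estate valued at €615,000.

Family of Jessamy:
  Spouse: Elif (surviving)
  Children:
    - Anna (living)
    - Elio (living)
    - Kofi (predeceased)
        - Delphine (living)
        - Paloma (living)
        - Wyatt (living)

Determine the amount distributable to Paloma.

Elif takes two-fifths of €615,000 = €246,000. The remaining €369,000 passes to the descendants.
The descendants' portion (€369,000) is divided into 3 shares of €123,000: Anna and Elio each take €123,000; Kofi's €123,000 share passes to Kofi's issue.
Kofi's share (€123,000) is divided into 3 shares of €41,000: Delphine, Paloma, and Wyatt each take €41,000.

Paloma receives €41,000.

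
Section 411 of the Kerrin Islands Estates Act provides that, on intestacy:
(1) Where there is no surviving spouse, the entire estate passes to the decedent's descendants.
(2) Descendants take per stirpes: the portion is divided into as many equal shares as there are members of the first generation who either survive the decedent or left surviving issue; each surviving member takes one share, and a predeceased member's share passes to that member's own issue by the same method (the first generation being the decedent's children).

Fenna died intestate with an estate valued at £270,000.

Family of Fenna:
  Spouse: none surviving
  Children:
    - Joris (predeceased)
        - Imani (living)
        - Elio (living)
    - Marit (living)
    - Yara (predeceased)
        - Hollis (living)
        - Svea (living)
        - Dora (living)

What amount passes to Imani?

The entire £270,000 passes to the descendants.
That amount (£270,000) is divided into 3 shares of £90,000: Marit takes £90,000; Joris's £90,000 share passes to Joris's issue; Yara's £90,000 share passes to Yara's issue.
Joris's share (£90,000) is divided into 2 shares of £45,000: Imani and Elio each take £45,000.
Yara's share (£90,000) is divided into 3 shares of £30,000: Hollis, Svea, and Dora each take £30,000.

Imani receives £45,000.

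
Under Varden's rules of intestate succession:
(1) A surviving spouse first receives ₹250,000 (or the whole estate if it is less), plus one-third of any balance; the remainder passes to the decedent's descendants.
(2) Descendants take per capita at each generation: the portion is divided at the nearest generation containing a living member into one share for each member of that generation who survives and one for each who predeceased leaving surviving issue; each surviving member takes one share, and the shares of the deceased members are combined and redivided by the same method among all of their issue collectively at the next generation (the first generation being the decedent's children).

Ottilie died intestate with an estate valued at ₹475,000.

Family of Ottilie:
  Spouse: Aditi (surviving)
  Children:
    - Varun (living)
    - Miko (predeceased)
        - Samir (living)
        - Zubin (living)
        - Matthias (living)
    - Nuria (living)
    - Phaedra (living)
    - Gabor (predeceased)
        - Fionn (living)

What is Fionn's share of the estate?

Fionn receives ₹15,000.

Aditi first takes ₹250,000, leaving a balance of ₹225,000. Aditi then takes one-third of the balance (₹75,000), for a total of ₹325,000. The remaining ₹150,000 passes to the descendants.
The descendants' portion (₹150,000) is divided at the children's generation into 5 shares of ₹30,000. Varun, Nuria, and Phaedra each take ₹30,000. The 2 shares of the deceased (Miko and Gabor) are combined into a pool of ₹60,000.
That pool (₹60,000) is divided at the grandchildren's generation equally among Samir, Zubin, Matthias, and Fionn: ₹15,000 each.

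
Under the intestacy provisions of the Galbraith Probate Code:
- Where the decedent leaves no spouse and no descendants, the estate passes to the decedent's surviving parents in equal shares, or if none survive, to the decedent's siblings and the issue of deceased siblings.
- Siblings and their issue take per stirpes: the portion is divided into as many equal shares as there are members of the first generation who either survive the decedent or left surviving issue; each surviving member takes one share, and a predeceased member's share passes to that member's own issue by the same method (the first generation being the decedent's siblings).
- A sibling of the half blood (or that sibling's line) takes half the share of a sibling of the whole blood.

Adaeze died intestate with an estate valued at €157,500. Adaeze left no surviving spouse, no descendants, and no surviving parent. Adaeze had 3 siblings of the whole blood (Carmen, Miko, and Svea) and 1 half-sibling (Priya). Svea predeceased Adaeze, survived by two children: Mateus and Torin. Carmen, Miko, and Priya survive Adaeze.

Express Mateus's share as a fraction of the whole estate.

The entire €157,500 passes to the siblings and their issue.
Counting each half-blood sibling's line as half a unit, there are 7/2 units in €157,500, so one unit is €45,000. Whole-blood lines (Carmen, Miko, and Svea) take €45,000 each; half-blood lines (Priya) take €22,500 each.
Svea's share (€45,000) is divided into 2 shares of €22,500: Mateus and Torin each take €22,500.

Mateus receives 1/7 of the estate.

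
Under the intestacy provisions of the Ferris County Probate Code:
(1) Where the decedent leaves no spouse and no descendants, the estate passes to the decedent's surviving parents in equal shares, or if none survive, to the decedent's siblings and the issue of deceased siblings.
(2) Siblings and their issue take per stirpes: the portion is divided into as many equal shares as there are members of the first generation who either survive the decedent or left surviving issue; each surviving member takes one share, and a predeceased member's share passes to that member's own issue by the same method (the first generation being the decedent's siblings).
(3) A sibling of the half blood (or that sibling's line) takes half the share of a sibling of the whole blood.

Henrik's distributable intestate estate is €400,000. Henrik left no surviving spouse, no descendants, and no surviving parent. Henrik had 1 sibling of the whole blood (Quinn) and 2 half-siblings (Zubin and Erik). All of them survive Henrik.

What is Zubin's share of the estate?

The entire €400,000 passes to the siblings and their issue.
Counting each half-blood sibling's line as half a unit, there are 2 units in €400,000, so one unit is €200,000. Whole-blood lines (Quinn) take €200,000 each; half-blood lines (Zubin and Erik) take €100,000 each.

Zubin receives €100,000.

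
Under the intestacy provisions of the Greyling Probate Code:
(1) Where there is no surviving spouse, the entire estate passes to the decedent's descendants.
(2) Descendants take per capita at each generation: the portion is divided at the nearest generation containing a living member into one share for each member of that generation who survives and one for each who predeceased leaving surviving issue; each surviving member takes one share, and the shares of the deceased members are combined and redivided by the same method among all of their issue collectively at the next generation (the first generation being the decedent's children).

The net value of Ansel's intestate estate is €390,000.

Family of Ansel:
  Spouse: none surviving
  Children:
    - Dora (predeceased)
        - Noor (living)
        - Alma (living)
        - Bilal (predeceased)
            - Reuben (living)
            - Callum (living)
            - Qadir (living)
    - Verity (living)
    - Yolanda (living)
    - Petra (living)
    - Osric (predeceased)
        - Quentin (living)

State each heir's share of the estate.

The entire €390,000 passes to the descendants.
That amount (€390,000) is divided at the children's generation into 5 shares of €78,000. Verity, Yolanda, and Petra each take €78,000. The 2 shares of the deceased (Dora and Osric) are combined into a pool of €156,000.
That pool (€156,000) is divided at the grandchildren's generation into 4 shares of €39,000. Noor, Alma, and Quentin each take €39,000. The remaining share for the deceased Bilal (€39,000) is carried to the next generation.
That pool (€39,000) is divided at the great-grandchildren's generation equally among Reuben, Callum, and Qadir: €13,000 each.

Noor: €39,000; Alma: €39,000; Reuben: €13,000; Callum: €13,000; Qadir: €13,000; Verity: €78,000; Yolanda: €78,000; Petra: €78,000; Quentin: €39,000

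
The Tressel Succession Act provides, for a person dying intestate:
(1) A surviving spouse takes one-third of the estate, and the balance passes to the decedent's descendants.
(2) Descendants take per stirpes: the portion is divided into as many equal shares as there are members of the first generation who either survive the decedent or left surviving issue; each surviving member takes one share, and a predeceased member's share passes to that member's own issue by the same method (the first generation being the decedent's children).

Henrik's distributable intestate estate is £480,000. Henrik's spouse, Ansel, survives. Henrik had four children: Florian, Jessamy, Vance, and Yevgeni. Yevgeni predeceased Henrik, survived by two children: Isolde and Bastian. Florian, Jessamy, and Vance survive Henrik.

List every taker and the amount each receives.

Ansel takes one-third of £480,000 = £160,000. The remaining £320,000 passes to the descendants.
The descendants' portion (£320,000) is divided into 4 shares of £80,000: Florian, Jessamy, and Vance each take £80,000; Yevgeni's £80,000 share passes to Yevgeni's issue.
Yevgeni's share (£80,000) is divided into 2 shares of £40,000: Isolde and Bastian each take £40,000.

Ansel: £160,000; Florian: £80,000; Jessamy: £80,000; Vance: £80,000; Isolde: £40,000; Bastian: £40,000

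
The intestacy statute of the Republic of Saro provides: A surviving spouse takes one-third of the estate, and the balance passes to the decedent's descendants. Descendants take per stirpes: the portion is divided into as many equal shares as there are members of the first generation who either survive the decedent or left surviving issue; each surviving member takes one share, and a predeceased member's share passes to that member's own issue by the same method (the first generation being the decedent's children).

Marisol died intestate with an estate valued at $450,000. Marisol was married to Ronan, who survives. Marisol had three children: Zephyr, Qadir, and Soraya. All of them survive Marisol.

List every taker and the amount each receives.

Ronan: $150,000; Zephyr: $100,000; Qadir: $100,000; Soraya: $100,000

Ronan takes one-third of $450,000 = $150,000. The remaining $300,000 passes to the descendants.
The descendants' portion ($300,000) is divided into 3 shares of $100,000: Zephyr, Qadir, and Soraya each take $100,000.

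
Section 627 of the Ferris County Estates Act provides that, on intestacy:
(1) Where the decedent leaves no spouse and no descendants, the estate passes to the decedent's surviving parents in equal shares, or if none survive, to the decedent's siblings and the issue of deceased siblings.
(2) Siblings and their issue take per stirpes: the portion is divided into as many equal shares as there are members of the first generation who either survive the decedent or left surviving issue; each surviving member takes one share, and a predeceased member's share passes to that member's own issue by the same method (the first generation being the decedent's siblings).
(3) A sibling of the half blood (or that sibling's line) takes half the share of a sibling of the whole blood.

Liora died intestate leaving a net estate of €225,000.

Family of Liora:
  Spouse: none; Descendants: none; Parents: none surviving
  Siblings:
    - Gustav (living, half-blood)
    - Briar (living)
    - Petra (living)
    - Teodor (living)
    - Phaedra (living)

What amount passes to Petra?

Petra receives €50,000.

The entire €225,000 passes to the siblings and their issue.
Counting each half-blood sibling's line as half a unit, there are 9/2 units in €225,000, so one unit is €50,000. Whole-blood lines (Briar, Petra, Teodor, and Phaedra) take €50,000 each; half-blood lines (Gustav) take €25,000 each.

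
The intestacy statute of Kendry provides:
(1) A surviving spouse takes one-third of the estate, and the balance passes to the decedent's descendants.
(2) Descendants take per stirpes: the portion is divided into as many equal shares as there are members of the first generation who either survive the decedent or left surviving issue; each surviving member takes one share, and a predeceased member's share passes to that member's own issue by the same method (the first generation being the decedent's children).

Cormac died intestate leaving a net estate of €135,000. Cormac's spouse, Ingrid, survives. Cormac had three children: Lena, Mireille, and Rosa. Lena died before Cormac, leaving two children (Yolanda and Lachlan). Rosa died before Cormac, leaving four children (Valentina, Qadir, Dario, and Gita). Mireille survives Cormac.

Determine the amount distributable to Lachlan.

Lachlan receives €15,000.

Ingrid takes one-third of €135,000 = €45,000. The remaining €90,000 passes to the descendants.
The descendants' portion (€90,000) is divided into 3 shares of €30,000: Mireille takes €30,000; Lena's €30,000 share passes to Lena's issue; Rosa's €30,000 share passes to Rosa's issue.
Lena's share (€30,000) is divided into 2 shares of €15,000: Yolanda and Lachlan each take €15,000.
Rosa's share (€30,000) is divided into 4 shares of €7,500: Valentina, Qadir, Dario, and Gita each take €7,500.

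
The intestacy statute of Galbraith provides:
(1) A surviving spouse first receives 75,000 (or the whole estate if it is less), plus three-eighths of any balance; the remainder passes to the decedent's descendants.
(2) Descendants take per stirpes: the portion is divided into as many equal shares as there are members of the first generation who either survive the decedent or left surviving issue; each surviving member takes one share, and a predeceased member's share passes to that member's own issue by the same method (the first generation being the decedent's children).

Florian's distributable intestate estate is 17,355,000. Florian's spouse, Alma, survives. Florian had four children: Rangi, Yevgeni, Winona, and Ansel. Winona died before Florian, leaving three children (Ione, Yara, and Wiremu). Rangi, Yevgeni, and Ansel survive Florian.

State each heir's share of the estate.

Alma first takes 75,000, leaving a balance of 17,280,000. Alma then takes three-eighths of the balance (6,480,000), for a total of 6,555,000. The remaining 10,800,000 passes to the descendants.
The descendants' portion (10,800,000) is divided into 4 shares of 2,700,000: Rangi, Yevgeni, and Ansel each take 2,700,000; Winona's 2,700,000 share passes to Winona's issue.
Winona's share (2,700,000) is divided into 3 shares of 900,000: Ione, Yara, and Wiremu each take 900,000.

Alma: 6,555,000; Rangi: 2,700,000; Yevgeni: 2,700,000; Ione: 900,000; Yara: 900,000; Wiremu: 900,000; Ansel: 2,700,000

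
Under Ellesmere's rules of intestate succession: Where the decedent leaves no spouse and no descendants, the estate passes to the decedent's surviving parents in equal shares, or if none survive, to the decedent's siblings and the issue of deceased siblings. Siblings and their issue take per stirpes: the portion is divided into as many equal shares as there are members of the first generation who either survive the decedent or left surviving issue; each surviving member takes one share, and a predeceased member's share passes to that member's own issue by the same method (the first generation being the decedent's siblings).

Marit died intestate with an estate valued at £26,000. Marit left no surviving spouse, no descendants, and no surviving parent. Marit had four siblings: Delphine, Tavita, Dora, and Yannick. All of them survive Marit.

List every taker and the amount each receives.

Delphine: £6,500; Tavita: £6,500; Dora: £6,500; Yannick: £6,500

The entire £26,000 passes to the siblings and their issue.
That amount (£26,000) is divided into 4 shares of £6,500: Delphine, Tavita, Dora, and Yannick each take £6,500.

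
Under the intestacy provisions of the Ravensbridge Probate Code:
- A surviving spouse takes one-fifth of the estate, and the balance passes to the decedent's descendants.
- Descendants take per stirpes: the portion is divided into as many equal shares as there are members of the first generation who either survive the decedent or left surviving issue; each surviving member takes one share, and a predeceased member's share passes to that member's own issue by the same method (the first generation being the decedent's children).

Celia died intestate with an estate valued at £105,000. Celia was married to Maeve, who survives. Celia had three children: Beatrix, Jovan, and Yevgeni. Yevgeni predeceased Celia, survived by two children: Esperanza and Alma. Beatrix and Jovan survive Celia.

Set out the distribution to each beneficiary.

Maeve takes one-fifth of £105,000 = £21,000. The remaining £84,000 passes to the descendants.
The descendants' portion (£84,000) is divided into 3 shares of £28,000: Beatrix and Jovan each take £28,000; Yevgeni's £28,000 share passes to Yevgeni's issue.
Yevgeni's share (£28,000) is divided into 2 shares of £14,000: Esperanza and Alma each take £14,000.

Maeve: £21,000; Beatrix: £28,000; Jovan: £28,000; Esperanza: £14,000; Alma: £14,000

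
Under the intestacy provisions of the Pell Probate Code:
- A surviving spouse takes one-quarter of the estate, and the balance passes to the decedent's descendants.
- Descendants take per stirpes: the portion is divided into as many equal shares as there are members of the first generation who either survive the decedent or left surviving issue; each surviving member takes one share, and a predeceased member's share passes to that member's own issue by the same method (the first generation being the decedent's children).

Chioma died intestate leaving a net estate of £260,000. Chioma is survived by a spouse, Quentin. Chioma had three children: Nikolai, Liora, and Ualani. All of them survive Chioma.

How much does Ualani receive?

Quentin takes one-quarter of £260,000 = £65,000. The remaining £195,000 passes to the descendants.
The descendants' portion (£195,000) is divided into 3 shares of £65,000: Nikolai, Liora, and Ualani each take £65,000.

Ualani receives £65,000.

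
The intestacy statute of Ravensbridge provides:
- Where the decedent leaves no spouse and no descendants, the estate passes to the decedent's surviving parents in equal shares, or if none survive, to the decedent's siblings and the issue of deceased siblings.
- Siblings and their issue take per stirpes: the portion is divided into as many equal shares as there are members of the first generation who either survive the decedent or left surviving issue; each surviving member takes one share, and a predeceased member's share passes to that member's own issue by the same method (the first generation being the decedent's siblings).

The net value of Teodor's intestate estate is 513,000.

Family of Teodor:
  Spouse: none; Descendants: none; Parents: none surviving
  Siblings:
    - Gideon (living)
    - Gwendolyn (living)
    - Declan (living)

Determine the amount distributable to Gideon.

The entire 513,000 passes to the siblings and their issue.
That amount (513,000) is divided into 3 shares of 171,000: Gideon, Gwendolyn, and Declan each take 171,000.

Gideon receives 171,000.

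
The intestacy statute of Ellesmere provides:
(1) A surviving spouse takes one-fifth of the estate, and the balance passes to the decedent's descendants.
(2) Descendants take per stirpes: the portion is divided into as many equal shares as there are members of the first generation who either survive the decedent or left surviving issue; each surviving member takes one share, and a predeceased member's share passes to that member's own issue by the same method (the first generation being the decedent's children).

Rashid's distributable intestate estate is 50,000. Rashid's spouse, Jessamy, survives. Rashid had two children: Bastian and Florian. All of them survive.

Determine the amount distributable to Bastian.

Jessamy takes one-fifth of 50,000 = 10,000. The remaining 40,000 passes to the descendants.
The descendants' portion (40,000) is divided into 2 shares of 20,000: Bastian and Florian each take 20,000.

Bastian receives 20,000.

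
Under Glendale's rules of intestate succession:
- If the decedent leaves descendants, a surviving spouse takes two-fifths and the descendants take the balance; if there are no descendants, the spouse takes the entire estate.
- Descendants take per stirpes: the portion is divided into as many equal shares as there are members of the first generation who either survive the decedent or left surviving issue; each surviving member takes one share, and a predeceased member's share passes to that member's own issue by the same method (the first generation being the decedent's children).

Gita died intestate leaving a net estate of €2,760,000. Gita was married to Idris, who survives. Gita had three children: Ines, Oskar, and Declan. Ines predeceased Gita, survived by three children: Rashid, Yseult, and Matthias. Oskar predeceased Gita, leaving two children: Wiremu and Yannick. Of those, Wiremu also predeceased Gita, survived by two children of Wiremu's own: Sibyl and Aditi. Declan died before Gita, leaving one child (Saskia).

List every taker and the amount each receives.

Idris: €1,104,000; Rashid: €184,000; Yseult: €184,000; Matthias: €184,000; Sibyl: €138,000; Aditi: €138,000; Yannick: €276,000; Saskia: €552,000

Idris takes two-fifths of €2,760,000 = €1,104,000. The remaining €1,656,000 passes to the descendants.
The descendants' portion (€1,656,000) is divided into 3 shares of €552,000: Ines's €552,000 share passes to Ines's issue; Oskar's €552,000 share passes to Oskar's issue; Declan's €552,000 share passes to Declan's issue.
Ines's share (€552,000) is divided into 3 shares of €184,000: Rashid, Yseult, and Matthias each take €184,000.
Oskar's share (€552,000) is divided into 2 shares of €276,000: Yannick takes €276,000; Wiremu's €276,000 share passes to Wiremu's issue.
Wiremu's share (€276,000) is divided into 2 shares of €138,000: Sibyl and Aditi each take €138,000.
Declan's share (€552,000) passes entirely to Saskia.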